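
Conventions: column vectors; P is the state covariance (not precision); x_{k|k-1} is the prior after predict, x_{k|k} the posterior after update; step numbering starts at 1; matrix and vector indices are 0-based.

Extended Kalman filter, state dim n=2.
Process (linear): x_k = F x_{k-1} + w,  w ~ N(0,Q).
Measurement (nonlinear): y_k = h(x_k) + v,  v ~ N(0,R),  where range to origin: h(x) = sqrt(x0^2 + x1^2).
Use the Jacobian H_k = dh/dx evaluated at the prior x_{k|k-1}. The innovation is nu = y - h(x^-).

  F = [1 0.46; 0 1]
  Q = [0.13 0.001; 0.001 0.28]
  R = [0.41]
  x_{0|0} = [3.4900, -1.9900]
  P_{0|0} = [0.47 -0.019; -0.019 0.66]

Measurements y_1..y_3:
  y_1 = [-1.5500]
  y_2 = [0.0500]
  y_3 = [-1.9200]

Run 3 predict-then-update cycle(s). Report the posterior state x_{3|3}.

step 1: x^-=[2.5746, -1.9900]  P^-=[0.7222 0.2856; 0.2856 0.9400]  H_jac=[0.7912 -0.6116]  S=[0.9373]  K=[0.4233; -0.3722]  nu=[-4.8040]  x^+=[0.5411, -0.2017]  P^+=[0.5542 0.4333; 0.4333 0.8101]
step 2: x^-=[0.4483, -0.2017]  P^-=[1.2543 0.8069; 0.8069 1.0901]  H_jac=[0.9119 -0.4103]  S=[1.0327]  K=[0.7869; 0.2794]  nu=[-0.4416]  x^+=[0.1008, -0.3251]  P^+=[0.6147 0.5799; 0.5799 1.0095]
step 3: x^-=[-0.0488, -0.3251]  P^-=[1.4918 1.0452; 1.0452 1.2895]  H_jac=[-0.1483 -0.9889]  S=[2.0106]  K=[-0.6242; -0.7114]  nu=[-2.2488]  x^+=[1.3548, 1.2746]  P^+=[0.7085 0.1525; 0.1525 0.2720]

x_post = [1.3548, 1.2746]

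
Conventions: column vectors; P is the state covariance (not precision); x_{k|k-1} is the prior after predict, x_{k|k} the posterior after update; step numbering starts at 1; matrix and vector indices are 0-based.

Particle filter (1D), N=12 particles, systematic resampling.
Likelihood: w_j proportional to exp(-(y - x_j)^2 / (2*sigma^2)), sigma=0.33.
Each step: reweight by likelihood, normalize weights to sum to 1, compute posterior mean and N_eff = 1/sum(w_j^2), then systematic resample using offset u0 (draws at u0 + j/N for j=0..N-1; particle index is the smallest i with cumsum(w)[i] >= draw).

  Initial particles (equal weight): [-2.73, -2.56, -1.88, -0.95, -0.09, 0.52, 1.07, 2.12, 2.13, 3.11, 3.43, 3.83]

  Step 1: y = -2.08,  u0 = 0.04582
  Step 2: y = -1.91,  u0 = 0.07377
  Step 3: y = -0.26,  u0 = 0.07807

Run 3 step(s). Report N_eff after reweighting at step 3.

N_eff = 12.0000

step 1: w=[0.1084, 0.2618, 0.6276, 0.0021, 0.0000, 0.0000, 0.0000, 0.0000, 0.0000, 0.0000, 0.0000, 0.0000]  mean=-2.1482  Neff=2.1087  idx=[0, 1, 1, 1, 2, 2, 2, 2, 2, 2, 2, 2]
step 2: w=[0.0054, 0.0170, 0.0170, 0.0170, 0.1179, 0.1179, 0.1179, 0.1179, 0.1179, 0.1179, 0.1179, 0.1179]  mean=-1.9193  Neff=8.9142  idx=[4, 4, 5, 6, 6, 7, 8, 9, 9, 10, 11, 11]
step 3: w=[0.0833, 0.0833, 0.0833, 0.0833, 0.0833, 0.0833, 0.0833, 0.0833, 0.0833, 0.0833, 0.0833, 0.0833]  mean=-1.8800  Neff=12.0000  idx=[0, 1, 2, 3, 4, 5, 6, 7, 8, 9, 10, 11]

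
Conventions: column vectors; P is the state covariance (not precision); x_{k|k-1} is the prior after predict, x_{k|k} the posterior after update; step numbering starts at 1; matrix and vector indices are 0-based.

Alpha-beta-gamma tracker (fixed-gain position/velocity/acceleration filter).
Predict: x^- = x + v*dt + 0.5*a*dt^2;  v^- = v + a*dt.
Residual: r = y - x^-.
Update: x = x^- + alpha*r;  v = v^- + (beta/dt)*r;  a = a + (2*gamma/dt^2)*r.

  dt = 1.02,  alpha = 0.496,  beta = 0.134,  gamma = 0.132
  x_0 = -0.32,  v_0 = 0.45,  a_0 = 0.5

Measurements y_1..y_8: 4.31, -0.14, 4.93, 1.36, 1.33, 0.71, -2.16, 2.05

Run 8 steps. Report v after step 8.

v_post = -7.0692

step 1: x_pred=0.3991  r=3.9109  x^+=2.3389  v^+=1.4738  a^+=1.4924
step 2: x_pred=4.6185  r=-4.7585  x^+=2.2583  v^+=2.3709  a^+=0.2849
step 3: x_pred=4.8248  r=0.1052  x^+=4.8770  v^+=2.6753  a^+=0.3116
step 4: x_pred=7.7679  r=-6.4079  x^+=4.5896  v^+=2.1513  a^+=-1.3144
step 5: x_pred=6.1002  r=-4.7702  x^+=3.7342  v^+=0.1840  a^+=-2.5248
step 6: x_pred=2.6085  r=-1.8985  x^+=1.6668  v^+=-2.6407  a^+=-3.0065
step 7: x_pred=-2.5907  r=0.4307  x^+=-2.3771  v^+=-5.6508  a^+=-2.8973
step 8: x_pred=-9.6481  r=11.6981  x^+=-3.8458  v^+=-7.0692  a^+=0.0711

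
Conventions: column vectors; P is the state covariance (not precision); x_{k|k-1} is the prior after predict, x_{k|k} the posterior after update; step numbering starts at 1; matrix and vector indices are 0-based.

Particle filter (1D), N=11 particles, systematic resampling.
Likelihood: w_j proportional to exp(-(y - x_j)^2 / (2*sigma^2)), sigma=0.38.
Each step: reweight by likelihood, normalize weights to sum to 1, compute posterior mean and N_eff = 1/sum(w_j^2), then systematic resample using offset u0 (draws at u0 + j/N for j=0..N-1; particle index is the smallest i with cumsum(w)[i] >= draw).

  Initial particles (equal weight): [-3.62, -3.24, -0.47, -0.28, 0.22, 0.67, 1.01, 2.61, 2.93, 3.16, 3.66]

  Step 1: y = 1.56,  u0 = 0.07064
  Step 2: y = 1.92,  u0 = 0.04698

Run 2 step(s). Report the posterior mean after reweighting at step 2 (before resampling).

step 1: w=[0.0000, 0.0000, 0.0000, 0.0000, 0.0045, 0.1461, 0.7958, 0.0499, 0.0034, 0.0003, 0.0000]  mean=1.0438  Neff=1.5217  idx=[5, 6, 6, 6, 6, 6, 6, 6, 6, 6, 7]
step 2: w=[0.0063, 0.0802, 0.0802, 0.0802, 0.0802, 0.0802, 0.0802, 0.0802, 0.0802, 0.0802, 0.2715]  mean=1.4422  Neff=7.5931  idx=[1, 2, 3, 4, 6, 7, 8, 9, 10, 10, 10]

post_mean = 1.4422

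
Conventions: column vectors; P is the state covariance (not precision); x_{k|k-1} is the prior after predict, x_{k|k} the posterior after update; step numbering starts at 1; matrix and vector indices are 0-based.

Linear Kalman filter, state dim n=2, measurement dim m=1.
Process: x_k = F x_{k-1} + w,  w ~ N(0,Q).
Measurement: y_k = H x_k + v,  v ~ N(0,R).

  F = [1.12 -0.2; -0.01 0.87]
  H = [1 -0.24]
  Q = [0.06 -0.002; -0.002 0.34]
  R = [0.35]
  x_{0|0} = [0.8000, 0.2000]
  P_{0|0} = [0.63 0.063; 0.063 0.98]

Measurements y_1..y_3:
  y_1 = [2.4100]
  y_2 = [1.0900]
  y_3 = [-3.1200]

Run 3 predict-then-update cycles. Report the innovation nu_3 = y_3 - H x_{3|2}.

innov = [-4.8966]

step 1: x^-=[0.8560, 0.1660]  P^-=[0.8612 -0.1181; -0.1181 1.0807]  S=[1.3302]  K=[0.6688; -0.2838]  nu=[1.5938]  x^+=[1.9219, -0.2863]  P^+=[0.2663 0.1344; 0.1344 0.9736]
step 2: x^-=[2.2098, -0.2683]  P^-=[0.3728 -0.0432; -0.0432 1.0746]  S=[0.8055]  K=[0.4757; -0.3738]  nu=[-1.1842]  x^+=[1.6464, 0.1744]  P^+=[0.1905 0.1000; 0.1000 0.9621]
step 3: x^-=[1.8091, 0.1353]  P^-=[0.2927 -0.0738; -0.0738 1.0665]  S=[0.7395]  K=[0.4197; -0.4460]  nu=[-4.8966]  x^+=[-0.2460, 2.3190]  P^+=[0.1624 0.0646; 0.0646 0.9194]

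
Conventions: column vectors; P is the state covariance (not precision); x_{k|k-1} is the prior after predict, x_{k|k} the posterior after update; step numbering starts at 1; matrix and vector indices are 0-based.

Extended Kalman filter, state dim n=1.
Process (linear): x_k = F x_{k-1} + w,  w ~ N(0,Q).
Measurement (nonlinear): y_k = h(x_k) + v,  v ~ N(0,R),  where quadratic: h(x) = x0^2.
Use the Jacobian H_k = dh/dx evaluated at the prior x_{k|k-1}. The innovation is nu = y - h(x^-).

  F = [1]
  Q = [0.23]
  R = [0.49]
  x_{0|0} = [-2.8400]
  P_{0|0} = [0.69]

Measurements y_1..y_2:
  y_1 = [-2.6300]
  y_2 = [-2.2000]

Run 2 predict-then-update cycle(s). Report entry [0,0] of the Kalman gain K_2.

step 1: x^-=[-2.8400]  P^-=[0.9200]  H_jac=[-5.6800]  S=[30.1714]  K=[-0.1732]  nu=[-10.6956]  x^+=[-0.9876]  P^+=[0.0149]
step 2: x^-=[-0.9876]  P^-=[0.2449]  H_jac=[-1.9751]  S=[1.4455]  K=[-0.3347]  nu=[-3.1753]  x^+=[0.0751]  P^+=[0.0830]

K[0,0] = -0.3347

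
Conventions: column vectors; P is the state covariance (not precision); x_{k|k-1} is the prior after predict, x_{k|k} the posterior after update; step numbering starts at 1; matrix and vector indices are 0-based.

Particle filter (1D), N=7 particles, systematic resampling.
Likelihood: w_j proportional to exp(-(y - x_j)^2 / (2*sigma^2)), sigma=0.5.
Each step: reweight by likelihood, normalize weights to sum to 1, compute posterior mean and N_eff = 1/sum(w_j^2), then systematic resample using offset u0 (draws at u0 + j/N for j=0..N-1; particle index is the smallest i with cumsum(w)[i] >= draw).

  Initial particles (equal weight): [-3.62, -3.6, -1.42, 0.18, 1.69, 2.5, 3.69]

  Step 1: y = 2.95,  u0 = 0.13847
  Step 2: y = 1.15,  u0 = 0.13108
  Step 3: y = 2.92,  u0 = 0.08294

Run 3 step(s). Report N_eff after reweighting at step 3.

step 1: w=[0.0000, 0.0000, 0.0000, 0.0000, 0.0401, 0.6393, 0.3206]  mean=2.8491  Neff=1.9488  idx=[5, 5, 5, 5, 6, 6, 6]
step 2: w=[0.2500, 0.2500, 0.2500, 0.2500, 0.0000, 0.0000, 0.0000]  mean=2.5001  Neff=4.0006  idx=[0, 1, 1, 2, 2, 3, 3]
step 3: w=[0.1429, 0.1429, 0.1429, 0.1429, 0.1429, 0.1429, 0.1429]  mean=2.5000  Neff=7.0000  idx=[0, 1, 2, 3, 4, 5, 6]

N_eff = 7.0000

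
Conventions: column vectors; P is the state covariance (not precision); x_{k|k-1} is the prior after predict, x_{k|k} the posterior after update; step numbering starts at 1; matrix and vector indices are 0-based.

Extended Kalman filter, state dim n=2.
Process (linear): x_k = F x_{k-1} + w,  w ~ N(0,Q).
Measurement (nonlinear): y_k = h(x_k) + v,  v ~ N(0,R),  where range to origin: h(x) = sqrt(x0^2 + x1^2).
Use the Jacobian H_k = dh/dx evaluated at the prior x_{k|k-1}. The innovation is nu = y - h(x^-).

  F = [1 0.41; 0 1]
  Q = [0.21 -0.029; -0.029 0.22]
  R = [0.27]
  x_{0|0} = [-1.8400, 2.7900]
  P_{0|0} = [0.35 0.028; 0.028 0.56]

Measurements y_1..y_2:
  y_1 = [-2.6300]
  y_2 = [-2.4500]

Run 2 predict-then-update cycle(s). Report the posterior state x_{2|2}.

step 1: x^-=[-0.6961, 2.7900]  P^-=[0.6771 0.2286; 0.2286 0.7800]  H_jac=[-0.2421 0.9703]  S=[0.9366]  K=[0.0618; 0.7490]  nu=[-5.5055]  x^+=[-1.0364, -1.3334]  P^+=[0.6735 0.1852; 0.1852 0.2546]
step 2: x^-=[-1.5831, -1.3334]  P^-=[1.0782 0.2606; 0.2606 0.4746]  H_jac=[-0.7648 -0.6442]  S=[1.3546]  K=[-0.7328; -0.3729]  nu=[-4.5198]  x^+=[1.7289, 0.3520]  P^+=[0.3509 -0.1095; -0.1095 0.2863]

x_post = [1.7289, 0.3520]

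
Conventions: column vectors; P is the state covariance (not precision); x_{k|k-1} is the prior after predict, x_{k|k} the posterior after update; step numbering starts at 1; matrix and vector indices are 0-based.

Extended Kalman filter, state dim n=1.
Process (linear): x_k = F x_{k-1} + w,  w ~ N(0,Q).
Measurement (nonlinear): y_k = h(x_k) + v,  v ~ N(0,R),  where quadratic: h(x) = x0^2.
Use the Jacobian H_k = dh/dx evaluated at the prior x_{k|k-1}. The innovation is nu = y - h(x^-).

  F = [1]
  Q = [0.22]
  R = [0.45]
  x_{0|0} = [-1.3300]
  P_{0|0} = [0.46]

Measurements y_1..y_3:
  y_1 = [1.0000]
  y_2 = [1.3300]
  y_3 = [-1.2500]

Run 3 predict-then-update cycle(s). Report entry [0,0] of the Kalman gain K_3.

step 1: x^-=[-1.3300]  P^-=[0.6800]  H_jac=[-2.6600]  S=[5.2614]  K=[-0.3438]  nu=[-0.7689]  x^+=[-1.0657]  P^+=[0.0582]
step 2: x^-=[-1.0657]  P^-=[0.2782]  H_jac=[-2.1313]  S=[1.7136]  K=[-0.3460]  nu=[0.1944]  x^+=[-1.1329]  P^+=[0.0730]
step 3: x^-=[-1.1329]  P^-=[0.2930]  H_jac=[-2.2658]  S=[1.9545]  K=[-0.3397]  nu=[-2.5335]  x^+=[-0.2722]  P^+=[0.0675]

K[0,0] = -0.3397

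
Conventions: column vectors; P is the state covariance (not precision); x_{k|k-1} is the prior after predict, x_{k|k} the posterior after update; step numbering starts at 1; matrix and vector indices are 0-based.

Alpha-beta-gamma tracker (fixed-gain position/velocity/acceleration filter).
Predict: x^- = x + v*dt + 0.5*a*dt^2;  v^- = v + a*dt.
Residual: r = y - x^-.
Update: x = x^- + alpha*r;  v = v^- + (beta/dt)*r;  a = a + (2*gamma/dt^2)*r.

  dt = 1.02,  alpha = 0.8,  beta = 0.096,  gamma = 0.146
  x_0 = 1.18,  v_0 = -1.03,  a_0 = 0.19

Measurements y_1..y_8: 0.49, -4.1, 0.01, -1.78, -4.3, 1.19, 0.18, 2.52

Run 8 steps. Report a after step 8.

a_post = 1.2557

step 1: x_pred=0.2282  r=0.2618  x^+=0.4376  v^+=-0.8116  a^+=0.2635
step 2: x_pred=-0.2531  r=-3.8469  x^+=-3.3306  v^+=-0.9049  a^+=-0.8162
step 3: x_pred=-4.6782  r=4.6882  x^+=-0.9276  v^+=-1.2962  a^+=0.4996
step 4: x_pred=-1.9899  r=0.2099  x^+=-1.8220  v^+=-0.7669  a^+=0.5585
step 5: x_pred=-2.3136  r=-1.9864  x^+=-3.9027  v^+=-0.3842  a^+=0.0010
step 6: x_pred=-4.2940  r=5.4840  x^+=0.0932  v^+=0.1330  a^+=1.5402
step 7: x_pred=1.0300  r=-0.8500  x^+=0.3500  v^+=1.6240  a^+=1.3016
step 8: x_pred=2.6835  r=-0.1635  x^+=2.5527  v^+=2.9362  a^+=1.2557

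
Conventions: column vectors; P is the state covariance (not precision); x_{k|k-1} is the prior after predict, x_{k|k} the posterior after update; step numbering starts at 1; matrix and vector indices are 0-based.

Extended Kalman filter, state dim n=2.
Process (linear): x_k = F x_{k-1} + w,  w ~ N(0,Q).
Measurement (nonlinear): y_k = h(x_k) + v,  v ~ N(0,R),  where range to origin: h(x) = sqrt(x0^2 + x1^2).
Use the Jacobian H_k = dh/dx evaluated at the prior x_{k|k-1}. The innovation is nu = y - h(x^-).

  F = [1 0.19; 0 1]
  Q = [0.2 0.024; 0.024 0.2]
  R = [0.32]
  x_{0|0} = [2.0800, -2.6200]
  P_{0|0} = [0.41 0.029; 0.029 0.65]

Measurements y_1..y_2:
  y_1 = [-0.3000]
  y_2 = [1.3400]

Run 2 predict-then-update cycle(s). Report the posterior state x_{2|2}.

x_post = [1.1653, -0.3423]

step 1: x^-=[1.5822, -2.6200]  P^-=[0.6445 0.1765; 0.1765 0.8500]  H_jac=[0.5169 -0.8560]  S=[0.9589]  K=[0.1899; -0.6637]  nu=[-3.3607]  x^+=[0.9441, -0.3896]  P^+=[0.6099 0.2973; 0.2973 0.4277]
step 2: x^-=[0.8700, -0.3896]  P^-=[0.9383 0.4026; 0.4026 0.6277]  H_jac=[0.9127 -0.4087]  S=[0.9061]  K=[0.7635; 0.1224]  nu=[0.3867]  x^+=[1.1653, -0.3423]  P^+=[0.4101 0.3179; 0.3179 0.6141]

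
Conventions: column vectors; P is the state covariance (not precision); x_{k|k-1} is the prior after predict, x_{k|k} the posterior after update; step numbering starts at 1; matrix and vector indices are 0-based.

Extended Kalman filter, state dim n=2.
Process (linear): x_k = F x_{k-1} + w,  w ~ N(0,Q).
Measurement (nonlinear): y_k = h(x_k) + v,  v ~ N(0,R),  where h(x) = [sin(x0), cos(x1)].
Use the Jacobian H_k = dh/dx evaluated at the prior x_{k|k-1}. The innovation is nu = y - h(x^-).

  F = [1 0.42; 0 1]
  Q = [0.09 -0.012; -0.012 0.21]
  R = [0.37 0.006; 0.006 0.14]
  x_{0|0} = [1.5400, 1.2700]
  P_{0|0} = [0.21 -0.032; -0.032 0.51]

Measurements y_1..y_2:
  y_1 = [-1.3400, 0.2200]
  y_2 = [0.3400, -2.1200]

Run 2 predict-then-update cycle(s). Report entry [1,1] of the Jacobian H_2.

H_jac[1,1] = -0.9822

step 1: x^-=[2.0734, 1.2700]  P^-=[0.3631 0.1702; 0.1702 0.7200]  H_jac=[-0.4817 0.0000; 0.0000 -0.9551]  S=[0.4543 0.0843; 0.0843 0.7968]  K=[-0.3541 -0.1665; -0.0207 -0.8609]  nu=[-2.2163, -0.0763]  x^+=[2.8710, 1.3816]  P^+=[0.2741 0.0266; 0.0266 0.1263]
step 2: x^-=[3.4512, 1.3816]  P^-=[0.4087 0.0677; 0.0677 0.3363]  H_jac=[-0.9524 0.0000; 0.0000 -0.9822]  S=[0.7408 0.0693; 0.0693 0.4644]  K=[-0.5194 -0.0656; -0.0208 -0.7081]  nu=[0.6447, -2.3081]  x^+=[3.2678, 3.0026]  P^+=[0.2022 0.0125; 0.0125 0.1011]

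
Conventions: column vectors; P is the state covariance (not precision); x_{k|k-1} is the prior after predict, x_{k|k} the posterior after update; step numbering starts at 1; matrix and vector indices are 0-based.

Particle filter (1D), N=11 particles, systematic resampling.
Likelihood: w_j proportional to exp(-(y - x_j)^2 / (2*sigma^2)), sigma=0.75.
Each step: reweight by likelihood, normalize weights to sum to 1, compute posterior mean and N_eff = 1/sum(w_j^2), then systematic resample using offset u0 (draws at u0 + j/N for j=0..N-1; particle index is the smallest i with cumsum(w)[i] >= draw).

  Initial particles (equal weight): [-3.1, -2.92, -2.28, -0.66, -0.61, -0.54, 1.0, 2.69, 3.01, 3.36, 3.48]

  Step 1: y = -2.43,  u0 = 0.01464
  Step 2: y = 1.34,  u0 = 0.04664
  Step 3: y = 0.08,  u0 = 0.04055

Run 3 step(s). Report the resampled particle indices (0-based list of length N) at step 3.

resampled_idx = [0, 1, 2, 3, 4, 5, 6, 7, 8, 9, 10]

step 1: w=[0.2566, 0.3089, 0.3748, 0.0236, 0.0201, 0.0160, 0.0000, 0.0000, 0.0000, 0.0000, 0.0000]  mean=-2.5884  Neff=3.3009  idx=[0, 0, 0, 1, 1, 1, 1, 2, 2, 2, 2]
step 2: w=[0.0007, 0.0007, 0.0007, 0.0028, 0.0028, 0.0028, 0.0028, 0.2467, 0.2467, 0.2467, 0.2467]  mean=-2.2888  Neff=4.1074  idx=[7, 7, 7, 8, 8, 8, 9, 9, 10, 10, 10]
step 3: w=[0.0909, 0.0909, 0.0909, 0.0909, 0.0909, 0.0909, 0.0909, 0.0909, 0.0909, 0.0909, 0.0909]  mean=-2.2800  Neff=11.0000  idx=[0, 1, 2, 3, 4, 5, 6, 7, 8, 9, 10]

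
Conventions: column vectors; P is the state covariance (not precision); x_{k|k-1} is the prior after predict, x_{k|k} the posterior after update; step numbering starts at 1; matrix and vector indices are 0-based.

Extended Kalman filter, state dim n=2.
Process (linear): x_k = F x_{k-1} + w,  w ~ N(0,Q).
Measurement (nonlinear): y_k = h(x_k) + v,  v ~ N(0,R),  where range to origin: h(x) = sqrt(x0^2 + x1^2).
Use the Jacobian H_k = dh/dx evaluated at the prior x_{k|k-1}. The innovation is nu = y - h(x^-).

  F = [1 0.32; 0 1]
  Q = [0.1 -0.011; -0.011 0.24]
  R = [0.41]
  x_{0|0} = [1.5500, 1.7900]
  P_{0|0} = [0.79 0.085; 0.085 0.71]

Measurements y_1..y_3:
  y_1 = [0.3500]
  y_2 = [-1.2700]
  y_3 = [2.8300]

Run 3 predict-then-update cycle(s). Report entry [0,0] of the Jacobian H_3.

step 1: x^-=[2.1228, 1.7900]  P^-=[1.0171 0.3012; 0.3012 0.9500]  H_jac=[0.7645 0.6446]  S=[1.6961]  K=[0.5729; 0.4968]  nu=[-2.4268]  x^+=[0.7325, 0.5843]  P^+=[0.4604 -0.1816; -0.1816 0.5313]
step 2: x^-=[0.9194, 0.5843]  P^-=[0.4986 -0.0226; -0.0226 0.7713]  H_jac=[0.8440 0.5364]  S=[0.9666]  K=[0.4228; 0.4083]  nu=[-2.3594]  x^+=[-0.0781, -0.3790]  P^+=[0.3258 -0.1894; -0.1894 0.6102]
step 3: x^-=[-0.1994, -0.3790]  P^-=[0.3670 -0.0052; -0.0052 0.8502]  H_jac=[-0.4656 -0.8850]  S=[1.1512]  K=[-0.1445; -0.6515]  nu=[2.4017]  x^+=[-0.5464, -1.9438]  P^+=[0.3430 -0.1135; -0.1135 0.3616]

H_jac[0,0] = -0.4656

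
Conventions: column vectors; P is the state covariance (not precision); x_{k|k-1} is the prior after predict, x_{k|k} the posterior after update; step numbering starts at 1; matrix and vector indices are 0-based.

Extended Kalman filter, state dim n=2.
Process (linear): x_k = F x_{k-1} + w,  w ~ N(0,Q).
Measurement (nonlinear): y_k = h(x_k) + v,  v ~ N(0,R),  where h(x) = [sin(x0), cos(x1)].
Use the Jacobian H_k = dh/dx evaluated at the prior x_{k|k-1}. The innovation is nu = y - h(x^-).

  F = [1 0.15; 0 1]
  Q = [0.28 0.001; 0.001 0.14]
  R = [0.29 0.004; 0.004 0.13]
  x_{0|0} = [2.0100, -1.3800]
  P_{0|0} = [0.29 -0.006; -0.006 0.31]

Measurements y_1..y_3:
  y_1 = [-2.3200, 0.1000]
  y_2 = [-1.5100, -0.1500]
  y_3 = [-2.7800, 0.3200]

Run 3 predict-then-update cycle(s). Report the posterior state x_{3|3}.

x_post = [5.3094, -1.3507]

step 1: x^-=[1.8030, -1.3800]  P^-=[0.5752 0.0415; 0.0415 0.4500]  H_jac=[-0.2301 0.0000; 0.0000 0.9819]  S=[0.3205 -0.0054; -0.0054 0.5638]  K=[-0.4119 0.0683; -0.0167 0.7835]  nu=[-3.2932, -0.0896]  x^+=[3.1533, -1.3954]  P^+=[0.5179 0.0074; 0.0074 0.1037]
step 2: x^-=[2.9440, -1.3954]  P^-=[0.8024 0.0239; 0.0239 0.2437]  H_jac=[-0.9805 0.0000; 0.0000 0.9847]  S=[1.0615 -0.0191; -0.0191 0.3662]  K=[-0.7408 0.0257; -0.0103 0.6546]  nu=[-1.7063, -0.3245]  x^+=[4.1996, -1.5902]  P^+=[0.2190 0.0004; 0.0004 0.0864]
step 3: x^-=[3.9611, -1.5902]  P^-=[0.5010 0.0143; 0.0143 0.2264]  H_jac=[-0.6826 0.0000; 0.0000 0.9998]  S=[0.5234 -0.0058; -0.0058 0.3563]  K=[-0.6530 0.0296; -0.0117 0.6351]  nu=[-2.0492, 0.3394]  x^+=[5.3094, -1.3507]  P^+=[0.2773 0.0012; 0.0012 0.0825]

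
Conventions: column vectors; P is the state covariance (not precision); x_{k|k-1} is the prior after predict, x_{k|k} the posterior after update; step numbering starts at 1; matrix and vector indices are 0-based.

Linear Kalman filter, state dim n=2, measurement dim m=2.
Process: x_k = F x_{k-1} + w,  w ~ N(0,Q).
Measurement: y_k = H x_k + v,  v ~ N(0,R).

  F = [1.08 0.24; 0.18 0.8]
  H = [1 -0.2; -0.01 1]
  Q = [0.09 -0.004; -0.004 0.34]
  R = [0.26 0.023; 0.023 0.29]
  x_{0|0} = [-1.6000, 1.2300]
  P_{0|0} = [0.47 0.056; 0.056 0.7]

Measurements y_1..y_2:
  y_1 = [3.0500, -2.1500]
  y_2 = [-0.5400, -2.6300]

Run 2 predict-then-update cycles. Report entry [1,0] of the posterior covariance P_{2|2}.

P_post[1,0] = 0.0516

step 1: x^-=[-1.4328, 0.6960]  P^-=[0.7076 0.2726; 0.2726 0.8194]  S=[0.8913 0.1252; 0.1252 1.1040]  K=[0.7102 0.1600; 0.0184 0.7376]  nu=[4.6220, -2.8603]  x^+=[1.3923, -1.3290]  P^+=[0.2013 0.0647; 0.0647 0.2150]
step 2: x^-=[1.1847, -0.8126]  P^-=[0.3707 0.1351; 0.1351 0.5028]  S=[0.5968 0.0541; 0.0541 0.7901]  K=[0.5643 0.1277; 0.0004 0.6346]  nu=[-1.8872, -1.8056]  x^+=[-0.1108, -1.9591]  P^+=[0.1600 0.0516; 0.0516 0.1846]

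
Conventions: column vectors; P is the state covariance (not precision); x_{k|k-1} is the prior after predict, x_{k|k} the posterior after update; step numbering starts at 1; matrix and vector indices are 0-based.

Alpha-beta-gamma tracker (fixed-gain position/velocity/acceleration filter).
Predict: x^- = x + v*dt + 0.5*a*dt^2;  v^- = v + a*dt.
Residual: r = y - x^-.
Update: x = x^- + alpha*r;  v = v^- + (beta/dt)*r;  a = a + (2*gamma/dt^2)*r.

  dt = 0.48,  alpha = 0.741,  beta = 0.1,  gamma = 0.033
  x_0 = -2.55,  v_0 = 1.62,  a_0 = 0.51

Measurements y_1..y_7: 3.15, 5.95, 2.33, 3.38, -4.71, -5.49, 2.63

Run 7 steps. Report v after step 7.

v_post = -0.3522

step 1: x_pred=-1.7136  r=4.8636  x^+=1.8903  v^+=2.8781  a^+=1.9032
step 2: x_pred=3.4910  r=2.4590  x^+=5.3131  v^+=4.3039  a^+=2.6076
step 3: x_pred=7.6794  r=-5.3494  x^+=3.7155  v^+=4.4411  a^+=1.0752
step 4: x_pred=5.9711  r=-2.5911  x^+=4.0511  v^+=4.4174  a^+=0.3330
step 5: x_pred=6.2098  r=-10.9198  x^+=-1.8818  v^+=2.3023  a^+=-2.7951
step 6: x_pred=-1.0987  r=-4.3913  x^+=-4.3526  v^+=0.0458  a^+=-4.0530
step 7: x_pred=-4.7976  r=7.4276  x^+=0.7063  v^+=-0.3522  a^+=-1.9253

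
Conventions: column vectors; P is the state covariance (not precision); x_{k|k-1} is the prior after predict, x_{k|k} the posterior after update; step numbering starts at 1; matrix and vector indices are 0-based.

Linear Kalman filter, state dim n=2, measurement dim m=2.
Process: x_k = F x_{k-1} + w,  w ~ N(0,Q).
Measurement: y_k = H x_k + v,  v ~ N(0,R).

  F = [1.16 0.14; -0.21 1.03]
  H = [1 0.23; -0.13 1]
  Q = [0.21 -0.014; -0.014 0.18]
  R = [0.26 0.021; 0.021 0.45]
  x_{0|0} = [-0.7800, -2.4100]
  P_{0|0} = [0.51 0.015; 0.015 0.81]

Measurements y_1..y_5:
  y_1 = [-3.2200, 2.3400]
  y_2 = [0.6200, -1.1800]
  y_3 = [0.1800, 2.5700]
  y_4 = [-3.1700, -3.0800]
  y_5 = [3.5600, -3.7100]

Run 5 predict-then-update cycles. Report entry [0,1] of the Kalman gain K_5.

K[0,1] = -0.1274

step 1: x^-=[-1.2422, -2.3185]  P^-=[0.9170 -0.0040; -0.0040 1.0553]  S=[1.2310 0.1407; 0.1407 1.5219]  K=[0.7615 -0.1513; 0.1159 0.6831]  nu=[-1.4445, 4.4970]  x^+=[-3.0227, 0.5859]  P^+=[0.2008 -0.0260; -0.0260 0.3064]
step 2: x^-=[-3.4243, 1.2382]  P^-=[0.4777 -0.0490; -0.0490 0.5252]  S=[0.7430 0.0321; 0.0321 0.9960]  K=[0.6335 -0.1320; 0.0736 0.5313]  nu=[3.7595, -2.8634]  x^+=[-0.6645, -0.0064]  P^+=[0.1675 -0.0243; -0.0243 0.2375]
step 3: x^-=[-0.7717, 0.1330]  P^-=[0.4322 -0.0489; -0.0489 0.4499]  S=[0.6935 0.0208; 0.0208 0.9199]  K=[0.6108 -0.1281; 0.0638 0.4945]  nu=[0.9211, 2.3367]  x^+=[-0.5083, 1.3473]  P^+=[0.1616 -0.0238; -0.0238 0.2208]
step 4: x^-=[-0.4011, 1.4944]  P^-=[0.4241 -0.0493; -0.0493 0.4316]  S=[0.6842 0.0174; 0.0174 0.9016]  K=[0.6064 -0.1275; 0.0608 0.4847]  nu=[-3.1127, -4.6266]  x^+=[-1.6990, -0.9372]  P^+=[0.1605 -0.0238; -0.0238 0.2163]
step 5: x^-=[-2.1020, -0.6085]  P^-=[0.4224 -0.0496; -0.0496 0.4268]  S=[0.6822 0.0161; 0.0161 0.8969]  K=[0.6055 -0.1274; 0.0598 0.4820]  nu=[5.8020, -3.3747]  x^+=[1.8412, -1.8883]  P^+=[0.1602 -0.0238; -0.0238 0.2151]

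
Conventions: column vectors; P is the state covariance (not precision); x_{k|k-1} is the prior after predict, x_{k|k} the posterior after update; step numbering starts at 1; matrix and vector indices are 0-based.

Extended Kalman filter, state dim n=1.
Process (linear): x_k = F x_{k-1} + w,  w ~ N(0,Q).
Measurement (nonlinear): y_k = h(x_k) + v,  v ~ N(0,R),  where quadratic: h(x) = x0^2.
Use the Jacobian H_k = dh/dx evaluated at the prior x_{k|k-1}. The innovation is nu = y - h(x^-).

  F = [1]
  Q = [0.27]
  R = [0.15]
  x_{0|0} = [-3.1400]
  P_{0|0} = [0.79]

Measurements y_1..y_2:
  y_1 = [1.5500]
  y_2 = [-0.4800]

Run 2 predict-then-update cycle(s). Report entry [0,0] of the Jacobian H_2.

H_jac[0,0] = -3.6431

step 1: x^-=[-3.1400]  P^-=[1.0600]  H_jac=[-6.2800]  S=[41.9547]  K=[-0.1587]  nu=[-8.3096]  x^+=[-1.8215]  P^+=[0.0038]
step 2: x^-=[-1.8215]  P^-=[0.2738]  H_jac=[-3.6431]  S=[3.7838]  K=[-0.2636]  nu=[-3.7980]  x^+=[-0.8203]  P^+=[0.0109]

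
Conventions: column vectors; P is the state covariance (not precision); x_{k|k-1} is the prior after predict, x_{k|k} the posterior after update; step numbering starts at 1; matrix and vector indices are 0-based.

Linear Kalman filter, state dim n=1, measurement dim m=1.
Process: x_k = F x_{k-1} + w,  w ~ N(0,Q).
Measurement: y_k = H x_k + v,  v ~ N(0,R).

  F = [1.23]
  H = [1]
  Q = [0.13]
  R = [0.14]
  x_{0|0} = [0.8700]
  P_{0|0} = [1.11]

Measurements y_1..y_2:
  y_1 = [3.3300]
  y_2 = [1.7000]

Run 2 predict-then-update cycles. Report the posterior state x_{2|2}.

step 1: x^-=[1.0701]  P^-=[1.8093]  S=[1.9493]  K=[0.9282]  nu=[2.2599]  x^+=[3.1677]  P^+=[0.1299]
step 2: x^-=[3.8963]  P^-=[0.3266]  S=[0.4666]  K=[0.7000]  nu=[-2.1963]  x^+=[2.3590]  P^+=[0.0980]

x_post = [2.3590]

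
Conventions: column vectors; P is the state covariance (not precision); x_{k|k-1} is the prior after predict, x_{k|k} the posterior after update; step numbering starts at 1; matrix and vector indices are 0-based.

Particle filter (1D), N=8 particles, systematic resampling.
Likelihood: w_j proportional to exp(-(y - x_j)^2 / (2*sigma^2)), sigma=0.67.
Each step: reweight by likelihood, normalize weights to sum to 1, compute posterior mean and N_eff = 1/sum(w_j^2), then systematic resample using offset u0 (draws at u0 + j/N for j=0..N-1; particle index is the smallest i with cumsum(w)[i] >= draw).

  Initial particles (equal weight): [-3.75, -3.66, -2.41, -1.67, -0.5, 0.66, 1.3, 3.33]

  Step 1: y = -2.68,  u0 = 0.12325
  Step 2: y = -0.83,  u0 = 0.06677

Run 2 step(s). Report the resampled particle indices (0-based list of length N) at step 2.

step 1: w=[0.1494, 0.1834, 0.4929, 0.1716, 0.0027, 0.0000, 0.0000, 0.0000]  mean=-2.7073  Neff=3.0453  idx=[0, 1, 2, 2, 2, 2, 3, 4]
step 2: w=[0.0000, 0.0001, 0.0390, 0.0390, 0.0390, 0.0390, 0.2867, 0.5572]  mean=-1.1338  Neff=2.5080  idx=[3, 6, 6, 6, 7, 7, 7, 7]

resampled_idx = [3, 6, 6, 6, 7, 7, 7, 7]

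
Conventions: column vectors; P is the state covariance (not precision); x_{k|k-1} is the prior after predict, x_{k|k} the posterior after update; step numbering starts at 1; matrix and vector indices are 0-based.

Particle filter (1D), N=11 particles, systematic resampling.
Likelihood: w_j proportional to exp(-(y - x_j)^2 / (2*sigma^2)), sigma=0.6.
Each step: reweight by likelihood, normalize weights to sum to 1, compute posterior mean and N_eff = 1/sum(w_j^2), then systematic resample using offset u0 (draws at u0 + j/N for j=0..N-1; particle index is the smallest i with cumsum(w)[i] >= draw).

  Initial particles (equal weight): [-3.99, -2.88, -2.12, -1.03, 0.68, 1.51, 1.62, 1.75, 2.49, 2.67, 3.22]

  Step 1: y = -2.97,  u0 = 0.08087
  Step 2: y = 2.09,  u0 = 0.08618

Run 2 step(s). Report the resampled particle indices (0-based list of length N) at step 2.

resampled_idx = [8, 8, 8, 9, 9, 9, 9, 10, 10, 10, 10]

step 1: w=[0.1477, 0.6194, 0.2296, 0.0034, 0.0000, 0.0000, 0.0000, 0.0000, 0.0000, 0.0000, 0.0000]  mean=-2.8632  Neff=2.1827  idx=[0, 1, 1, 1, 1, 1, 1, 1, 2, 2, 2]
step 2: w=[0.0000, 0.0000, 0.0000, 0.0000, 0.0000, 0.0000, 0.0000, 0.0000, 0.3333, 0.3333, 0.3333]  mean=-2.1201  Neff=3.0009  idx=[8, 8, 8, 9, 9, 9, 9, 10, 10, 10, 10]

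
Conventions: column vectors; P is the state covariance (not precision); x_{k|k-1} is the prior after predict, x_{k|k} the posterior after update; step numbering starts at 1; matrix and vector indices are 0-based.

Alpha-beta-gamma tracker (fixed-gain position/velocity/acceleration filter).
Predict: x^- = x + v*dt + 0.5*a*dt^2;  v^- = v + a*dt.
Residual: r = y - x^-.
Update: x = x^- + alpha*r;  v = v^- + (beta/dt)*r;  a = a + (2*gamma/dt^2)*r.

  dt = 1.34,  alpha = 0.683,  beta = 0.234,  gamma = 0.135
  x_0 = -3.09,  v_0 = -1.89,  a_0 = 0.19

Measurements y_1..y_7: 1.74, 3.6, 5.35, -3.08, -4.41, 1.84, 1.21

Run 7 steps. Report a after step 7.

a_post = -1.0117

step 1: x_pred=-5.4520  r=7.1920  x^+=-0.5399  v^+=-0.3795  a^+=1.2714
step 2: x_pred=0.0931  r=3.5069  x^+=2.4883  v^+=1.9367  a^+=1.7988
step 3: x_pred=6.6984  r=-1.3484  x^+=5.7774  v^+=4.1115  a^+=1.5960
step 4: x_pred=12.7198  r=-15.7998  x^+=1.9285  v^+=3.4911  a^+=-0.7798
step 5: x_pred=5.9066  r=-10.3166  x^+=-1.1396  v^+=0.6447  a^+=-2.3310
step 6: x_pred=-2.3686  r=4.2086  x^+=0.5059  v^+=-1.7440  a^+=-1.6982
step 7: x_pred=-3.3557  r=4.5657  x^+=-0.2373  v^+=-3.2223  a^+=-1.0117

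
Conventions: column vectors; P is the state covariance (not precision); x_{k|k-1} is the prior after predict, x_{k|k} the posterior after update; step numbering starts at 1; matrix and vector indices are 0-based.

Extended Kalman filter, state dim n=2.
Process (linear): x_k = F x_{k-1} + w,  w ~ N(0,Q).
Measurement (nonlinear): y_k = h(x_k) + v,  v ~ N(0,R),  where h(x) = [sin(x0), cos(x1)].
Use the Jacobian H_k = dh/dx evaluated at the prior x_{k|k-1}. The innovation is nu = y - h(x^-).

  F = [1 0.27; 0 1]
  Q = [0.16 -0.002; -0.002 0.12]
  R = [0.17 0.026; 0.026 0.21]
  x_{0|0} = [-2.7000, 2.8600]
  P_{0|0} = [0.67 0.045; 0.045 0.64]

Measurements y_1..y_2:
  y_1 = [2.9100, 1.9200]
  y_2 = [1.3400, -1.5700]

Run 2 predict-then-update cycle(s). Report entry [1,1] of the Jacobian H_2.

step 1: x^-=[-1.9278, 2.8600]  P^-=[0.9010 0.2158; 0.2158 0.7600]  H_jac=[-0.3495 0.0000; 0.0000 -0.2779]  S=[0.2800 0.0470; 0.0470 0.2687]  K=[-1.1197 -0.0275; -0.1417 -0.7613]  nu=[3.8469, 2.8806]  x^+=[-6.3146, 0.1221]  P^+=[0.5467 0.1255; 0.1255 0.5885]
step 2: x^-=[-6.2816, 0.1221]  P^-=[0.8174 0.2825; 0.2825 0.7085]  H_jac=[1.0000 0.0000; 0.0000 -0.1218]  S=[0.9874 -0.0084; -0.0084 0.2205]  K=[0.8268 -0.1245; 0.2828 -0.3807]  nu=[1.3384, -2.5625]  x^+=[-4.8560, 1.4762]  P^+=[0.1373 0.0382; 0.0382 0.5958]

H_jac[1,1] = -0.1218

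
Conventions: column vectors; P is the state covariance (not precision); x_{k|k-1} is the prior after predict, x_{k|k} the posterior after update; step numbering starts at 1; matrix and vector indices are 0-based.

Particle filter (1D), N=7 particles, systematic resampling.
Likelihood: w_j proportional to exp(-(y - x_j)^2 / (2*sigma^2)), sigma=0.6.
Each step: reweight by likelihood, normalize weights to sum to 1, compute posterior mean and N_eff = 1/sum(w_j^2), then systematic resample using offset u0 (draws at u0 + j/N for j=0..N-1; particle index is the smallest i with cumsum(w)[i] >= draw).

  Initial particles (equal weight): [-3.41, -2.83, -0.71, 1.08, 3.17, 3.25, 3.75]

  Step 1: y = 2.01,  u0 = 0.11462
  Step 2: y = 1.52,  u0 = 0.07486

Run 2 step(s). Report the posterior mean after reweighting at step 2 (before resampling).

step 1: w=[0.0000, 0.0000, 0.0001, 0.5114, 0.2623, 0.2009, 0.0254]  mean=2.1318  Neff=2.6931  idx=[3, 3, 3, 4, 4, 5, 5]
step 2: w=[0.3225, 0.3225, 0.3225, 0.0096, 0.0096, 0.0066, 0.0066]  mean=1.1489  Neff=3.2018  idx=[0, 0, 1, 1, 2, 2, 2]

post_mean = 1.1489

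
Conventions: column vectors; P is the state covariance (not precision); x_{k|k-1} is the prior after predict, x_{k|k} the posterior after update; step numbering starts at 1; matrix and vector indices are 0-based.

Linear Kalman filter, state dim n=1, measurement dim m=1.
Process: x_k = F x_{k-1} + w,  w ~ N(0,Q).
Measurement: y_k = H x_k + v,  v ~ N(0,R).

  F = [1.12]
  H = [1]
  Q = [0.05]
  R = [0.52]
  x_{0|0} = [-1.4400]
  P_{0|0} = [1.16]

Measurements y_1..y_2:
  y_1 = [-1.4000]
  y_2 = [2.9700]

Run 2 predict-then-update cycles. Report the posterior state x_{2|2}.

step 1: x^-=[-1.6128]  P^-=[1.5051]  S=[2.0251]  K=[0.7432]  nu=[0.2128]  x^+=[-1.4546]  P^+=[0.3865]
step 2: x^-=[-1.6292]  P^-=[0.5348]  S=[1.0548]  K=[0.5070]  nu=[4.5992]  x^+=[0.7027]  P^+=[0.2636]

x_post = [0.7027]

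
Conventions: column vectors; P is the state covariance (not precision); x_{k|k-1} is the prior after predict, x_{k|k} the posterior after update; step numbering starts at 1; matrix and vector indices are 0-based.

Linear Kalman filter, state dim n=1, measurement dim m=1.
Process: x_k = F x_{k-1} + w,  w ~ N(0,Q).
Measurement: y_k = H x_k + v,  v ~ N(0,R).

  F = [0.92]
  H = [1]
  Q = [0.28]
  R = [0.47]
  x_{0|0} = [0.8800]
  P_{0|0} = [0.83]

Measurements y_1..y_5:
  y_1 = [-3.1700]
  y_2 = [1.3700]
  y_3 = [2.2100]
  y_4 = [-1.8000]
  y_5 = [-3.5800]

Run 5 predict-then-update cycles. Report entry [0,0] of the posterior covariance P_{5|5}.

P_post[0,0] = 0.2379

step 1: x^-=[0.8096]  P^-=[0.9825]  S=[1.4525]  K=[0.6764]  nu=[-3.9796]  x^+=[-1.8823]  P^+=[0.3179]
step 2: x^-=[-1.7317]  P^-=[0.5491]  S=[1.0191]  K=[0.5388]  nu=[3.1017]  x^+=[-0.0605]  P^+=[0.2532]
step 3: x^-=[-0.0557]  P^-=[0.4943]  S=[0.9643]  K=[0.5126]  nu=[2.2657]  x^+=[1.1058]  P^+=[0.2409]
step 4: x^-=[1.0173]  P^-=[0.4839]  S=[0.9539]  K=[0.5073]  nu=[-2.8173]  x^+=[-0.4119]  P^+=[0.2384]
step 5: x^-=[-0.3790]  P^-=[0.4818]  S=[0.9518]  K=[0.5062]  nu=[-3.2010]  x^+=[-1.9993]  P^+=[0.2379]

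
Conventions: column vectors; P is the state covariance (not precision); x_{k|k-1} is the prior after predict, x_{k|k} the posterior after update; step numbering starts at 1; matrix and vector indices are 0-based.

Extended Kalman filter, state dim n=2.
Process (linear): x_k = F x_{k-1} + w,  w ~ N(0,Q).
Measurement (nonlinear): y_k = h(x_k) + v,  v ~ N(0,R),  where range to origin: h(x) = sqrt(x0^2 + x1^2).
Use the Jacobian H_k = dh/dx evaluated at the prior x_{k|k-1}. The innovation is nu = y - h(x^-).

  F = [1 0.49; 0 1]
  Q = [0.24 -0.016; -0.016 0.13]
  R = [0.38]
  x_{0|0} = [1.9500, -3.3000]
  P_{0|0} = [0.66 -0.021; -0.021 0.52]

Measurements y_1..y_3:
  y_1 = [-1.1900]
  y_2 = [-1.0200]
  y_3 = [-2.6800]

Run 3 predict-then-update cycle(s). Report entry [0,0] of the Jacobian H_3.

H_jac[0,0] = -0.9293

step 1: x^-=[0.3330, -3.3000]  P^-=[1.0043 0.2178; 0.2178 0.6500]  H_jac=[0.1004 -0.9949]  S=[0.9901]  K=[-0.1170; -0.6311]  nu=[-4.5068]  x^+=[0.8604, -0.4557]  P^+=[0.9907 0.1447; 0.1447 0.2556]
step 2: x^-=[0.6372, -0.4557]  P^-=[1.4339 0.2539; 0.2539 0.3856]  H_jac=[0.8134 -0.5817]  S=[1.2189]  K=[0.8357; -0.0146]  nu=[-1.8033]  x^+=[-0.8699, -0.4294]  P^+=[0.5827 0.2688; 0.2688 0.3854]
step 3: x^-=[-1.0803, -0.4294]  P^-=[1.1786 0.4416; 0.4416 0.5154]  H_jac=[-0.9293 -0.3694]  S=[1.7713]  K=[-0.7104; -0.3392]  nu=[-3.8425]  x^+=[1.6495, 0.8739]  P^+=[0.2846 0.0148; 0.0148 0.3116]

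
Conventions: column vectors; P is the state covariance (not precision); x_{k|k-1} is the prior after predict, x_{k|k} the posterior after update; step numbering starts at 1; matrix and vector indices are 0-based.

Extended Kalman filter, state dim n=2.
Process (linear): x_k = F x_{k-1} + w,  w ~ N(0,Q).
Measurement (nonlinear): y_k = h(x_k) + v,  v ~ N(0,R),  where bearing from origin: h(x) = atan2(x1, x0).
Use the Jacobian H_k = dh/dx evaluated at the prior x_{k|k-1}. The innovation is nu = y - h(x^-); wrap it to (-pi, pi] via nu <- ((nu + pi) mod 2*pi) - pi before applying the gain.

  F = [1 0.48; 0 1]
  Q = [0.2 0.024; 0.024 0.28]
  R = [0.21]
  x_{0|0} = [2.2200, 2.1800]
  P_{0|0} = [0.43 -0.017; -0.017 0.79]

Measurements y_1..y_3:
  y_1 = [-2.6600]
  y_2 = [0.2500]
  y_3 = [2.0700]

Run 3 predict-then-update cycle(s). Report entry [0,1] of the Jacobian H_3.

H_jac[0,1] = 0.1053

step 1: x^-=[3.2664, 2.1800]  P^-=[0.7957 0.3862; 0.3862 1.0700]  H_jac=[-0.1414 0.2118]  S=[0.2508]  K=[-0.1223; 0.6860]  nu=[3.0347]  x^+=[2.8951, 4.2619]  P^+=[0.7919 0.4072; 0.4072 0.9520]
step 2: x^-=[4.9408, 4.2619]  P^-=[1.6022 0.8882; 0.8882 1.2320]  H_jac=[-0.1001 0.1160]  S=[0.2220]  K=[-0.2581; 0.2435]  nu=[-0.4618]  x^+=[5.0600, 4.1494]  P^+=[1.5874 0.9022; 0.9022 1.2188]
step 3: x^-=[7.0518, 4.1494]  P^-=[2.9343 1.5112; 1.5112 1.4988]  H_jac=[-0.0620 0.1053]  S=[0.2182]  K=[-0.1040; 0.2943]  nu=[1.5381]  x^+=[6.8918, 4.6021]  P^+=[2.9320 1.5179; 1.5179 1.4799]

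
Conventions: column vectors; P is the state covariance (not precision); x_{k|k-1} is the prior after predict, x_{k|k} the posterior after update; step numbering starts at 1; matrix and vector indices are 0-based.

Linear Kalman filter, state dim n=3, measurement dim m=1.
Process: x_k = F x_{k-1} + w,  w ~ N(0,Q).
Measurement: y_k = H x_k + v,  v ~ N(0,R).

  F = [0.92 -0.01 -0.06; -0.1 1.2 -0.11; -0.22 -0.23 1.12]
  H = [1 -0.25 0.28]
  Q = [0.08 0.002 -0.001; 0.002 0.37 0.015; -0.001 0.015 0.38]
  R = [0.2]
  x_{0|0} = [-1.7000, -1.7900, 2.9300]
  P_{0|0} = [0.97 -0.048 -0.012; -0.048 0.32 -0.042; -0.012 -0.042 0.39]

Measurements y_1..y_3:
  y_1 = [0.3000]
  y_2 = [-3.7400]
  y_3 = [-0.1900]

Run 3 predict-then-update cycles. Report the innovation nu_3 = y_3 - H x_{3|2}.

step 1: x^-=[-1.7219, -2.3003, 4.0673]  P^-=[0.9046 -0.1374 -0.2254; -0.1374 0.8676 -0.1449; -0.2254 -0.1449 0.9558]  S=[1.1965]  K=[0.7320; -0.3300; 0.0656]  nu=[0.3080]  x^+=[-1.4965, -2.4019, 4.0875]  P^+=[0.2635 0.1516 -0.2828; 0.1516 0.7372 -0.1190; -0.2828 -0.1190 0.9506]
step 2: x^-=[-1.5980, -3.1823, 5.4597]  P^-=[0.3348 0.1781 -0.4437; 0.1781 1.4346 -0.4745; -0.4437 -0.4745 1.8403]  S=[0.4976]  K=[0.3337; -0.6298; 0.3821]  nu=[-4.4663]  x^+=[-3.0882, -0.3695, 3.7529]  P^+=[0.2794 0.2827 -0.5072; 0.2827 1.2372 -0.3547; -0.5072 -0.3547 1.7676]
step 3: x^-=[-3.0626, -0.5474, 4.9676]  P^-=[0.3733 0.3589 -0.7629; 0.3589 2.1904 -1.0474; -0.7629 -1.0474 3.1375]  S=[0.4962]  K=[0.1411; -0.9713; 0.7607]  nu=[1.3448]  x^+=[-2.8729, -1.8537, 5.9907]  P^+=[0.3635 0.4269 -0.8162; 0.4269 1.7222 -0.6807; -0.8162 -0.6807 2.8504]

innov = [1.3448]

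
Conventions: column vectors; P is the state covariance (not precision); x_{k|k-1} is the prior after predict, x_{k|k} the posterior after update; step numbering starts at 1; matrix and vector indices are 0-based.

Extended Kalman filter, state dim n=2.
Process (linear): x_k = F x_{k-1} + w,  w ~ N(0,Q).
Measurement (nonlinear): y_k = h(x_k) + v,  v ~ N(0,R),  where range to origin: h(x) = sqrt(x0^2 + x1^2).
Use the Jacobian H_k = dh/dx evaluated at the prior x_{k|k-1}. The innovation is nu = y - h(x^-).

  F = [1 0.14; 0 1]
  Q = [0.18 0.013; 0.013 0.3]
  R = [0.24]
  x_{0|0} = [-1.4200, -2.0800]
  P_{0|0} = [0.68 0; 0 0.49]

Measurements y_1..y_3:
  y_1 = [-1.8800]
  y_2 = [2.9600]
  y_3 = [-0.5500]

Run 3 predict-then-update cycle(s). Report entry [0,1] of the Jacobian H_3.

H_jac[0,1] = 0.4873

step 1: x^-=[-1.7112, -2.0800]  P^-=[0.8696 0.0816; 0.0816 0.7900]  H_jac=[-0.6353 -0.7722]  S=[1.1422]  K=[-0.5389; -0.5795]  nu=[-4.5734]  x^+=[0.7533, 0.5704]  P^+=[0.5379 -0.2751; -0.2751 0.4064]
step 2: x^-=[0.8331, 0.5704]  P^-=[0.6489 -0.2052; -0.2052 0.7064]  H_jac=[0.8252 0.5649]  S=[0.7159]  K=[0.5860; 0.3209]  nu=[1.9503]  x^+=[1.9759, 1.1962]  P^+=[0.4031 -0.3398; -0.3398 0.6327]
step 3: x^-=[2.1434, 1.1962]  P^-=[0.5003 -0.2382; -0.2382 0.9327]  H_jac=[0.8732 0.4873]  S=[0.6402]  K=[0.5010; 0.3850]  nu=[-3.0046]  x^+=[0.6380, 0.0394]  P^+=[0.3396 -0.3617; -0.3617 0.8378]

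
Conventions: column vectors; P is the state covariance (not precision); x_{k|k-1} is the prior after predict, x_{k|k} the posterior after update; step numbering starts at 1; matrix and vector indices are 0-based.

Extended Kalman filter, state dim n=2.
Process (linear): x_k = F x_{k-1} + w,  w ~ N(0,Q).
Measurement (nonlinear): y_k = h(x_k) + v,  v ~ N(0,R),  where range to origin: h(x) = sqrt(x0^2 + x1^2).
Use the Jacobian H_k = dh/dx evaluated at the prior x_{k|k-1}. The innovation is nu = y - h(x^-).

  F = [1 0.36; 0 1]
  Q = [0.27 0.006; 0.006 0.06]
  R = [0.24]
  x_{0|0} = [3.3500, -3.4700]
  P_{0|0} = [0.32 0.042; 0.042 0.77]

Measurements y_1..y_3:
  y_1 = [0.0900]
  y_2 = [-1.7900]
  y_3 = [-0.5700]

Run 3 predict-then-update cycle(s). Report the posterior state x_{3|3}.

step 1: x^-=[2.1008, -3.4700]  P^-=[0.7200 0.3252; 0.3252 0.8300]  H_jac=[0.5179 -0.8554]  S=[0.7524]  K=[0.1259; -0.7199]  nu=[-3.9664]  x^+=[1.6015, -0.6147]  P^+=[0.7081 0.3934; 0.3934 0.4401]
step 2: x^-=[1.3802, -0.6147]  P^-=[1.3184 0.5578; 0.5578 0.5001]  H_jac=[0.9135 -0.4069]  S=[1.0083]  K=[0.9693; 0.3036]  nu=[-3.3009]  x^+=[-1.8195, -1.6168]  P^+=[0.3710 0.2611; 0.2611 0.4072]
step 3: x^-=[-2.4016, -1.6168]  P^-=[0.8818 0.4137; 0.4137 0.4672]  H_jac=[-0.8295 -0.5585]  S=[1.3758]  K=[-0.6996; -0.4391]  nu=[-3.4651]  x^+=[0.0226, -0.0953]  P^+=[0.2084 -0.0089; -0.0089 0.2019]

x_post = [0.0226, -0.0953]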